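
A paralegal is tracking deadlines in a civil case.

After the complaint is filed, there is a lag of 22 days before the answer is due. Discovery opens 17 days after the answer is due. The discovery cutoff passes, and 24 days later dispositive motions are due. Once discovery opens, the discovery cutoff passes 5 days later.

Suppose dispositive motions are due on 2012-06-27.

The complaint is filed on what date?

2012-04-20

Dispositive motions are due: Jun 27, 2012.
The discovery cutoff passes: Jun 27, 2012 − 24 days = Jun 3, 2012.
Discovery opens: Jun 3, 2012 − 5 days = May 29, 2012.
The answer is due: May 29, 2012 − 17 days = May 12, 2012.
The complaint is filed: May 12, 2012 − 22 days = Apr 20, 2012.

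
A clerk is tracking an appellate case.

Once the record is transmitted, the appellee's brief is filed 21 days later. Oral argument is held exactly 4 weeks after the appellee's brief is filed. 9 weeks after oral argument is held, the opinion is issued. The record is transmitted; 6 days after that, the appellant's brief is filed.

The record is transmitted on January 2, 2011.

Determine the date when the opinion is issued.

April 24, 2011

The record is transmitted: Jan 2, 2011.
The appellee's brief is filed: Jan 2, 2011 + 21 days = Jan 23, 2011.
Oral argument is held: Jan 23, 2011 + 4 weeks = Feb 20, 2011.
The opinion is issued: Feb 20, 2011 + 9 weeks = Apr 24, 2011.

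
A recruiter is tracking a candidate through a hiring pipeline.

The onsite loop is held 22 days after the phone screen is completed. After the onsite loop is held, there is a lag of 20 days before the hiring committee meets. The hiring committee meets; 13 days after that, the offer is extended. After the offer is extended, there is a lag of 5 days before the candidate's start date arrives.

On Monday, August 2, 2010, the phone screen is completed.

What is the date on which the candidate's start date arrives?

The phone screen is completed: Aug 2, 2010.
The onsite loop is held: Aug 2, 2010 + 22 days = Aug 24, 2010.
The hiring committee meets: Aug 24, 2010 + 20 days = Sep 13, 2010.
The offer is extended: Sep 13, 2010 + 13 days = Sep 26, 2010.
The candidate's start date arrives: Sep 26, 2010 + 5 days = Oct 1, 2010.

Friday, October 1, 2010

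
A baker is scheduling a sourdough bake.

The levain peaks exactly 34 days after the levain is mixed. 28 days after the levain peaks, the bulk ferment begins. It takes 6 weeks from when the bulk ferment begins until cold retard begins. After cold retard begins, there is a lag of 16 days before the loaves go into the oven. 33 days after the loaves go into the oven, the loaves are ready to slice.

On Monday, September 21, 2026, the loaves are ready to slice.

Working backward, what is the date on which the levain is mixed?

Tuesday, April 21, 2026

The loaves are ready to slice: Sep 21, 2026.
The loaves go into the oven: Sep 21, 2026 − 33 days = Aug 19, 2026.
Cold retard begins: Aug 19, 2026 − 16 days = Aug 3, 2026.
The bulk ferment begins: Aug 3, 2026 − 6 weeks = Jun 22, 2026.
The levain peaks: Jun 22, 2026 − 28 days = May 25, 2026.
The levain is mixed: May 25, 2026 − 34 days = Apr 21, 2026.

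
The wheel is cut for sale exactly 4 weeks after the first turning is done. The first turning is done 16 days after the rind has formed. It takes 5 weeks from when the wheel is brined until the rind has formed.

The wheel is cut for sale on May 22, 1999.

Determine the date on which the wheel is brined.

March 4, 1999

The wheel is cut for sale: May 22, 1999.
The first turning is done: May 22, 1999 − 4 weeks = Apr 24, 1999.
The rind has formed: Apr 24, 1999 − 16 days = Apr 8, 1999.
The wheel is brined: Apr 8, 1999 − 5 weeks = Mar 4, 1999.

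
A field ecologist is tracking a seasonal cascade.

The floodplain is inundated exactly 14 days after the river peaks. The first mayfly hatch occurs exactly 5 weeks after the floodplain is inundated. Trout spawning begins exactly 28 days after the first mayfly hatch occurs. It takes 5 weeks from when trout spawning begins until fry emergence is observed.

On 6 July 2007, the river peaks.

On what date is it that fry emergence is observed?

The river peaks: Jul 6, 2007.
The floodplain is inundated: Jul 6, 2007 + 14 days = Jul 20, 2007.
The first mayfly hatch occurs: Jul 20, 2007 + 5 weeks = Aug 24, 2007.
Trout spawning begins: Aug 24, 2007 + 28 days = Sep 21, 2007.
Fry emergence is observed: Sep 21, 2007 + 5 weeks = Oct 26, 2007.

26 October 2007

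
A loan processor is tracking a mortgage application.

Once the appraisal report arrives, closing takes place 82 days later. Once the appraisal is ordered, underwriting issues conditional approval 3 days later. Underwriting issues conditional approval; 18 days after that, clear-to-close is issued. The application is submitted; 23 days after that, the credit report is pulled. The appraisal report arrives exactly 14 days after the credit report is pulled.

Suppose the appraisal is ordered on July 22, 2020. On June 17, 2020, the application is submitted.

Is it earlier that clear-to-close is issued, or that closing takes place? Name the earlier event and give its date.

Clear-to-close is issued — August 12, 2020

The appraisal is ordered: Jul 22, 2020.
Underwriting issues conditional approval: Jul 22, 2020 + 3 days = Jul 25, 2020.
Clear-to-close is issued: Jul 25, 2020 + 18 days = Aug 12, 2020.
The application is submitted: Jun 17, 2020.
The credit report is pulled: Jun 17, 2020 + 23 days = Jul 10, 2020.
The appraisal report arrives: Jul 10, 2020 + 14 days = Jul 24, 2020.
Closing takes place: Jul 24, 2020 + 82 days = Oct 14, 2020.
Comparing: clear-to-close is issued on Aug 12, 2020 vs closing takes place on Oct 14, 2020. Earlier: clear-to-close is issued.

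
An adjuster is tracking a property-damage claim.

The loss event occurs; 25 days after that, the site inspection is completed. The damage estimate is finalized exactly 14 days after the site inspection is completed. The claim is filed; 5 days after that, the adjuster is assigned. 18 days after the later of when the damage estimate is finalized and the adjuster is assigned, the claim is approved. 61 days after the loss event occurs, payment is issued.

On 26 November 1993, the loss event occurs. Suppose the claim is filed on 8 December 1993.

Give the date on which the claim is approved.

The loss event occurs: Nov 26, 1993.
The site inspection is completed: Nov 26, 1993 + 25 days = Dec 21, 1993.
The damage estimate is finalized: Dec 21, 1993 + 14 days = Jan 4, 1994.
The claim is filed: Dec 8, 1993.
The adjuster is assigned: Dec 8, 1993 + 5 days = Dec 13, 1993.
Both prerequisites met — the damage estimate is finalized (Jan 4, 1994), the adjuster is assigned (Dec 13, 1993); the later is Jan 4, 1994.
The claim is approved: Jan 4, 1994 + 18 days = Jan 22, 1994.

22 January 1994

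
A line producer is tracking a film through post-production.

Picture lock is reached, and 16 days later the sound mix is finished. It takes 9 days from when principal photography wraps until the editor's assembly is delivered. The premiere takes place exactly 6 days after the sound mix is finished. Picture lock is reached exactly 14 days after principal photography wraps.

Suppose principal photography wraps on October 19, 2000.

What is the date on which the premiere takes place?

November 24, 2000

Principal photography wraps: Oct 19, 2000.
Picture lock is reached: Oct 19, 2000 + 14 days = Nov 2, 2000.
The sound mix is finished: Nov 2, 2000 + 16 days = Nov 18, 2000.
The premiere takes place: Nov 18, 2000 + 6 days = Nov 24, 2000.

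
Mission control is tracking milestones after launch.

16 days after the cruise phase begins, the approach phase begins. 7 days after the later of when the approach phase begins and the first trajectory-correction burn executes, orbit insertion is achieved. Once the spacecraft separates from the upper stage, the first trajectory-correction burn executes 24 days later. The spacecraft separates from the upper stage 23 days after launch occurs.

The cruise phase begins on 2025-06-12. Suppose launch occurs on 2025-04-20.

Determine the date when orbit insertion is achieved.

The cruise phase begins: Jun 12, 2025.
The approach phase begins: Jun 12, 2025 + 16 days = Jun 28, 2025.
Launch occurs: Apr 20, 2025.
The spacecraft separates from the upper stage: Apr 20, 2025 + 23 days = May 13, 2025.
The first trajectory-correction burn executes: May 13, 2025 + 24 days = Jun 6, 2025.
Both prerequisites met — the approach phase begins (Jun 28, 2025), the first trajectory-correction burn executes (Jun 6, 2025); the later is Jun 28, 2025.
Orbit insertion is achieved: Jun 28, 2025 + 7 days = Jul 5, 2025.

2025-07-05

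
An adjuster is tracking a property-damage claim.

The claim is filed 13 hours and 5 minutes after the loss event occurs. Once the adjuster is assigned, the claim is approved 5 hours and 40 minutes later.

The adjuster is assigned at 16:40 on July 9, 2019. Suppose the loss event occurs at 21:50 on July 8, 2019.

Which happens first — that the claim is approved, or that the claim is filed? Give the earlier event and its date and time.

The adjuster is assigned: 16:40 Jul 9, 2019.
The claim is approved: 16:40 Jul 9, 2019 + 5h40m = 22:20 Jul 9, 2019.
The loss event occurs: 21:50 Jul 8, 2019.
The claim is filed: 21:50 Jul 8, 2019 + 13h05m = 10:55 Jul 9, 2019.
Comparing: the claim is approved at 22:20 Jul 9, 2019 vs the claim is filed at 10:55 Jul 9, 2019. Earlier: the claim is filed.

The claim is filed — 10:55 on July 9, 2019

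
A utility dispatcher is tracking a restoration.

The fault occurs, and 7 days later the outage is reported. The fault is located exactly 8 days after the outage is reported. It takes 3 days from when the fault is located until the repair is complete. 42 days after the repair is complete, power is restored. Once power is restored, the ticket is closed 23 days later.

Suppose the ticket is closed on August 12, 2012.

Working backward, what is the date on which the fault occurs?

The ticket is closed: Aug 12, 2012.
Power is restored: Aug 12, 2012 − 23 days = Jul 20, 2012.
The repair is complete: Jul 20, 2012 − 42 days = Jun 8, 2012.
The fault is located: Jun 8, 2012 − 3 days = Jun 5, 2012.
The outage is reported: Jun 5, 2012 − 8 days = May 28, 2012.
The fault occurs: May 28, 2012 − 7 days = May 21, 2012.

May 21, 2012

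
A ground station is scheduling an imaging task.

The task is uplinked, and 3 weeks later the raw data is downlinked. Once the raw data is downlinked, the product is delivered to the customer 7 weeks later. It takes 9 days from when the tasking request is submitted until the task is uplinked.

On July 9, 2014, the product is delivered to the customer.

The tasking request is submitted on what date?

The product is delivered to the customer: Jul 9, 2014.
The raw data is downlinked: Jul 9, 2014 − 7 weeks = May 21, 2014.
The task is uplinked: May 21, 2014 − 3 weeks = Apr 30, 2014.
The tasking request is submitted: Apr 30, 2014 − 9 days = Apr 21, 2014.

April 21, 2014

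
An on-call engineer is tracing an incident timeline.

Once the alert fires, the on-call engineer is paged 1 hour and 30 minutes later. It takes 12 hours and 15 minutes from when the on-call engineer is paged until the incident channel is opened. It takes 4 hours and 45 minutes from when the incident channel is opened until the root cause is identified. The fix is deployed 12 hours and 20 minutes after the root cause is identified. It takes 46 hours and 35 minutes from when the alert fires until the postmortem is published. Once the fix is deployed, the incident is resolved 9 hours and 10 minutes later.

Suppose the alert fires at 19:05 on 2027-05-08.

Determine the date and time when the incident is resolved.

The alert fires: 19:05 May 8, 2027.
The on-call engineer is paged: 19:05 May 8, 2027 + 1h30m = 20:35 May 8, 2027.
The incident channel is opened: 20:35 May 8, 2027 + 12h15m = 08:50 May 9, 2027.
The root cause is identified: 08:50 May 9, 2027 + 4h45m = 13:35 May 9, 2027.
The fix is deployed: 13:35 May 9, 2027 + 12h20m = 01:55 May 10, 2027.
The incident is resolved: 01:55 May 10, 2027 + 9h10m = 11:05 May 10, 2027.

11:05 on 2027-05-10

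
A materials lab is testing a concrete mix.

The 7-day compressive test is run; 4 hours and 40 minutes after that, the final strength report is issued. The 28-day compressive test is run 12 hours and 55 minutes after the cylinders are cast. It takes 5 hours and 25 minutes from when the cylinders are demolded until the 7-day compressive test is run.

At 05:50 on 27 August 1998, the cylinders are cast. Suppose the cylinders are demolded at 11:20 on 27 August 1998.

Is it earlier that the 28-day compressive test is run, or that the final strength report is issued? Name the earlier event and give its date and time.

The 28-day compressive test is run — 18:45 on 27 August 1998

The cylinders are cast: 05:50 Aug 27, 1998.
The 28-day compressive test is run: 05:50 Aug 27, 1998 + 12h55m = 18:45 Aug 27, 1998.
The cylinders are demolded: 11:20 Aug 27, 1998.
The 7-day compressive test is run: 11:20 Aug 27, 1998 + 5h25m = 16:45 Aug 27, 1998.
The final strength report is issued: 16:45 Aug 27, 1998 + 4h40m = 21:25 Aug 27, 1998.
Comparing: the 28-day compressive test is run at 18:45 Aug 27, 1998 vs the final strength report is issued at 21:25 Aug 27, 1998. Earlier: the 28-day compressive test is run.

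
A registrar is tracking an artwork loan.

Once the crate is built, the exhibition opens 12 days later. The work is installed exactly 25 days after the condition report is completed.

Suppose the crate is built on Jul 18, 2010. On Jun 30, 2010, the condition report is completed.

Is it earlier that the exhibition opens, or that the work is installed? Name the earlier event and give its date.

The work is installed — Jul 25, 2010

The crate is built: Jul 18, 2010.
The exhibition opens: Jul 18, 2010 + 12 days = Jul 30, 2010.
The condition report is completed: Jun 30, 2010.
The work is installed: Jun 30, 2010 + 25 days = Jul 25, 2010.
Comparing: the exhibition opens on Jul 30, 2010 vs the work is installed on Jul 25, 2010. Earlier: the work is installed.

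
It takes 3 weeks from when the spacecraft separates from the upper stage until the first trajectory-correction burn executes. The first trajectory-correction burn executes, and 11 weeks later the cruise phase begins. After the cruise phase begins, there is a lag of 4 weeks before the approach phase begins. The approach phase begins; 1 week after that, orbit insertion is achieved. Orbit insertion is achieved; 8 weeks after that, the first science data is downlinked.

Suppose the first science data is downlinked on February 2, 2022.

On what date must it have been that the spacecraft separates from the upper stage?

July 28, 2021

The first science data is downlinked: Feb 2, 2022.
Orbit insertion is achieved: Feb 2, 2022 − 8 weeks = Dec 8, 2021.
The approach phase begins: Dec 8, 2021 − 1 week = Dec 1, 2021.
The cruise phase begins: Dec 1, 2021 − 4 weeks = Nov 3, 2021.
The first trajectory-correction burn executes: Nov 3, 2021 − 11 weeks = Aug 18, 2021.
The spacecraft separates from the upper stage: Aug 18, 2021 − 3 weeks = Jul 28, 2021.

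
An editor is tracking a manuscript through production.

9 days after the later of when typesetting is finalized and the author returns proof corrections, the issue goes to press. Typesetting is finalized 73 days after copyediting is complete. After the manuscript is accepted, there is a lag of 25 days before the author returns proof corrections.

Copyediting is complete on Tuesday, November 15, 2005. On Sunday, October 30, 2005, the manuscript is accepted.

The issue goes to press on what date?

Sunday, February 5, 2006

Copyediting is complete: Nov 15, 2005.
Typesetting is finalized: Nov 15, 2005 + 73 days = Jan 27, 2006.
The manuscript is accepted: Oct 30, 2005.
The author returns proof corrections: Oct 30, 2005 + 25 days = Nov 24, 2005.
Both prerequisites met — typesetting is finalized (Jan 27, 2006), the author returns proof corrections (Nov 24, 2005); the later is Jan 27, 2006.
The issue goes to press: Jan 27, 2006 + 9 days = Feb 5, 2006.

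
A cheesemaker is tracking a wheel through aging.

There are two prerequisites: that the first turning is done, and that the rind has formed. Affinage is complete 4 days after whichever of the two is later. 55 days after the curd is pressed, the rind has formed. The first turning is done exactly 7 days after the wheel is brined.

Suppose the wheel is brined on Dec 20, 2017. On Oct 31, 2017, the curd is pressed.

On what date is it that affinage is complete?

Dec 31, 2017

The wheel is brined: Dec 20, 2017.
The first turning is done: Dec 20, 2017 + 7 days = Dec 27, 2017.
The curd is pressed: Oct 31, 2017.
The rind has formed: Oct 31, 2017 + 55 days = Dec 25, 2017.
Both prerequisites met — the first turning is done (Dec 27, 2017), the rind has formed (Dec 25, 2017); the later is Dec 27, 2017.
Affinage is complete: Dec 27, 2017 + 4 days = Dec 31, 2017.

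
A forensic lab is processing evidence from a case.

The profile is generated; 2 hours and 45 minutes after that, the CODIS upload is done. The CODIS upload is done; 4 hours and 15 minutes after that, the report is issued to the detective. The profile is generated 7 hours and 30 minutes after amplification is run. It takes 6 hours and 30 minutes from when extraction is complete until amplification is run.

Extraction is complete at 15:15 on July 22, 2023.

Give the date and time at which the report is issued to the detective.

Extraction is complete: 15:15 Jul 22, 2023.
Amplification is run: 15:15 Jul 22, 2023 + 6h30m = 21:45 Jul 22, 2023.
The profile is generated: 21:45 Jul 22, 2023 + 7h30m = 05:15 Jul 23, 2023.
The CODIS upload is done: 05:15 Jul 23, 2023 + 2h45m = 08:00 Jul 23, 2023.
The report is issued to the detective: 08:00 Jul 23, 2023 + 4h15m = 12:15 Jul 23, 2023.

12:15 on July 23, 2023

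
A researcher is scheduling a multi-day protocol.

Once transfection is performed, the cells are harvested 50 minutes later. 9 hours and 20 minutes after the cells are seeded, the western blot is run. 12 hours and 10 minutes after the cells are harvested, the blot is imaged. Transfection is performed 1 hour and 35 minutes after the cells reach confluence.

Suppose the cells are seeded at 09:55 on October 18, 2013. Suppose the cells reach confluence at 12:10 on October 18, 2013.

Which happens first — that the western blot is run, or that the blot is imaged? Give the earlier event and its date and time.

The western blot is run — 19:15 on October 18, 2013

The cells are seeded: 09:55 Oct 18, 2013.
The western blot is run: 09:55 Oct 18, 2013 + 9h20m = 19:15 Oct 18, 2013.
The cells reach confluence: 12:10 Oct 18, 2013.
Transfection is performed: 12:10 Oct 18, 2013 + 1h35m = 13:45 Oct 18, 2013.
The cells are harvested: 13:45 Oct 18, 2013 + 50m = 14:35 Oct 18, 2013.
The blot is imaged: 14:35 Oct 18, 2013 + 12h10m = 02:45 Oct 19, 2013.
Comparing: the western blot is run at 19:15 Oct 18, 2013 vs the blot is imaged at 02:45 Oct 19, 2013. Earlier: the western blot is run.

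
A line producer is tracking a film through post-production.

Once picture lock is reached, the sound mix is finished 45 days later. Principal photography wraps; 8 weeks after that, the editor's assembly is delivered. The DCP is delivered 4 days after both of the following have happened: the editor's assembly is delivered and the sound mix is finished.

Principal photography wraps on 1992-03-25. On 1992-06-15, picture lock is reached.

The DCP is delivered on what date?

Principal photography wraps: Mar 25, 1992.
The editor's assembly is delivered: Mar 25, 1992 + 8 weeks = May 20, 1992.
Picture lock is reached: Jun 15, 1992.
The sound mix is finished: Jun 15, 1992 + 45 days = Jul 30, 1992.
Both prerequisites met — the editor's assembly is delivered (May 20, 1992), the sound mix is finished (Jul 30, 1992); the later is Jul 30, 1992.
The DCP is delivered: Jul 30, 1992 + 4 days = Aug 3, 1992.

1992-08-03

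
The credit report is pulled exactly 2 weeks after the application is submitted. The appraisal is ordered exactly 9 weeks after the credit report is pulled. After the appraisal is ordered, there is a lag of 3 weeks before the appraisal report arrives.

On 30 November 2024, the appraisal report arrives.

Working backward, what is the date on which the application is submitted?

The appraisal report arrives: Nov 30, 2024.
The appraisal is ordered: Nov 30, 2024 − 3 weeks = Nov 9, 2024.
The credit report is pulled: Nov 9, 2024 − 9 weeks = Sep 7, 2024.
The application is submitted: Sep 7, 2024 − 2 weeks = Aug 24, 2024.

24 August 2024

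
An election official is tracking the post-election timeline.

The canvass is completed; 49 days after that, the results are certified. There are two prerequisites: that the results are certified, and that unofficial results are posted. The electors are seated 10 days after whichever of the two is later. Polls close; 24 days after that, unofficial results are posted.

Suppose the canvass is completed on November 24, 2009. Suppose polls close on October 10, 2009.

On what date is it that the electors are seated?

The canvass is completed: Nov 24, 2009.
The results are certified: Nov 24, 2009 + 49 days = Jan 12, 2010.
Polls close: Oct 10, 2009.
Unofficial results are posted: Oct 10, 2009 + 24 days = Nov 3, 2009.
Both prerequisites met — the results are certified (Jan 12, 2010), unofficial results are posted (Nov 3, 2009); the later is Jan 12, 2010.
The electors are seated: Jan 12, 2010 + 10 days = Jan 22, 2010.

January 22, 2010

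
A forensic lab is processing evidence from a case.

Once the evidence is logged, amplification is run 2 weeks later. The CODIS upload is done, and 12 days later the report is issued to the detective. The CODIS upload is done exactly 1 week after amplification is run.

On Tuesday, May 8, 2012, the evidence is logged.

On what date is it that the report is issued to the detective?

Sunday, June 10, 2012

The evidence is logged: May 8, 2012.
Amplification is run: May 8, 2012 + 2 weeks = May 22, 2012.
The CODIS upload is done: May 22, 2012 + 1 week = May 29, 2012.
The report is issued to the detective: May 29, 2012 + 12 days = Jun 10, 2012.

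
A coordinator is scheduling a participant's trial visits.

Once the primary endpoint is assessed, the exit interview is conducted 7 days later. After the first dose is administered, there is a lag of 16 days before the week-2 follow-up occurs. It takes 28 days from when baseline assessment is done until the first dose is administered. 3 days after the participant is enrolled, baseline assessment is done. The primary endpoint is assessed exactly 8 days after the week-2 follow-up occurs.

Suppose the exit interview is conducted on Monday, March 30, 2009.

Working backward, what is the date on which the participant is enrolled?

The exit interview is conducted: Mar 30, 2009.
The primary endpoint is assessed: Mar 30, 2009 − 7 days = Mar 23, 2009.
The week-2 follow-up occurs: Mar 23, 2009 − 8 days = Mar 15, 2009.
The first dose is administered: Mar 15, 2009 − 16 days = Feb 27, 2009.
Baseline assessment is done: Feb 27, 2009 − 28 days = Jan 30, 2009.
The participant is enrolled: Jan 30, 2009 − 3 days = Jan 27, 2009.

Tuesday, January 27, 2009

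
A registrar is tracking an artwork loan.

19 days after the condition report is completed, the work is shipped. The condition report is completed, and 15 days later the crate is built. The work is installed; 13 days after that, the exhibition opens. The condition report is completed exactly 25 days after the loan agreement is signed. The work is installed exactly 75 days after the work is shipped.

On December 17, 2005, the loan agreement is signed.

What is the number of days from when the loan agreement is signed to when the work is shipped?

44 days

Causal path: the loan agreement is signed → the condition report is completed → the work is shipped.
Total delay along the path: 25 + 19 = 44 days.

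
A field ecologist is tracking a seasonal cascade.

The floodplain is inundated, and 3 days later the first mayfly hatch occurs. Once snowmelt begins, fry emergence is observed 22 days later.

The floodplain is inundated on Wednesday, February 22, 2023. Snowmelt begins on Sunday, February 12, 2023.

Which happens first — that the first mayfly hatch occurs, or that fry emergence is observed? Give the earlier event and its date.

The first mayfly hatch occurs — Saturday, February 25, 2023

The floodplain is inundated: Feb 22, 2023.
The first mayfly hatch occurs: Feb 22, 2023 + 3 days = Feb 25, 2023.
Snowmelt begins: Feb 12, 2023.
Fry emergence is observed: Feb 12, 2023 + 22 days = Mar 6, 2023.
Comparing: the first mayfly hatch occurs on Feb 25, 2023 vs fry emergence is observed on Mar 6, 2023. Earlier: the first mayfly hatch occurs.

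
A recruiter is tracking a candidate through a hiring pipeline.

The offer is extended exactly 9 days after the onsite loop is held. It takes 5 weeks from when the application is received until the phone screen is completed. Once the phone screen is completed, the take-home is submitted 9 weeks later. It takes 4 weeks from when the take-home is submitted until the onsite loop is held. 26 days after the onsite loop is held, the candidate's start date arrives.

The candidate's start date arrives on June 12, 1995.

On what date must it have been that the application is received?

The candidate's start date arrives: Jun 12, 1995.
The onsite loop is held: Jun 12, 1995 − 26 days = May 17, 1995.
The take-home is submitted: May 17, 1995 − 4 weeks = Apr 19, 1995.
The phone screen is completed: Apr 19, 1995 − 9 weeks = Feb 15, 1995.
The application is received: Feb 15, 1995 − 5 weeks = Jan 11, 1995.

January 11, 1995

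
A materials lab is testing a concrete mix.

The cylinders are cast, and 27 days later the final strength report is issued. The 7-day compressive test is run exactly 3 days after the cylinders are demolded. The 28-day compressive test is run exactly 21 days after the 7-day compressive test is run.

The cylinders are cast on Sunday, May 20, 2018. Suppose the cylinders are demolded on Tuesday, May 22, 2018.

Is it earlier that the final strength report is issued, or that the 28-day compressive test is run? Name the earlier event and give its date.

The cylinders are cast: May 20, 2018.
The final strength report is issued: May 20, 2018 + 27 days = Jun 16, 2018.
The cylinders are demolded: May 22, 2018.
The 7-day compressive test is run: May 22, 2018 + 3 days = May 25, 2018.
The 28-day compressive test is run: May 25, 2018 + 21 days = Jun 15, 2018.
Comparing: the final strength report is issued on Jun 16, 2018 vs the 28-day compressive test is run on Jun 15, 2018. Earlier: the 28-day compressive test is run.

The 28-day compressive test is run — Friday, June 15, 2018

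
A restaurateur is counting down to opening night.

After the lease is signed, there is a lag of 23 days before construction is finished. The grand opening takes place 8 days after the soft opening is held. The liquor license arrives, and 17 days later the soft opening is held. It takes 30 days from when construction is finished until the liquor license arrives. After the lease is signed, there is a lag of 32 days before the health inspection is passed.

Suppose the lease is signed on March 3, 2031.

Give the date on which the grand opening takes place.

May 20, 2031

The lease is signed: Mar 3, 2031.
Construction is finished: Mar 3, 2031 + 23 days = Mar 26, 2031.
The liquor license arrives: Mar 26, 2031 + 30 days = Apr 25, 2031.
The soft opening is held: Apr 25, 2031 + 17 days = May 12, 2031.
The grand opening takes place: May 12, 2031 + 8 days = May 20, 2031.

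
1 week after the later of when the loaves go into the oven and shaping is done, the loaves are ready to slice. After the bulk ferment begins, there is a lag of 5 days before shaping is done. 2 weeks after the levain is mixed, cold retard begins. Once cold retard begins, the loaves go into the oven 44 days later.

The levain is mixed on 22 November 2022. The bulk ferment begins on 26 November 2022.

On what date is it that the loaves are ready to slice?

26 January 2023

The levain is mixed: Nov 22, 2022.
Cold retard begins: Nov 22, 2022 + 2 weeks = Dec 6, 2022.
The loaves go into the oven: Dec 6, 2022 + 44 days = Jan 19, 2023.
The bulk ferment begins: Nov 26, 2022.
Shaping is done: Nov 26, 2022 + 5 days = Dec 1, 2022.
Both prerequisites met — the loaves go into the oven (Jan 19, 2023), shaping is done (Dec 1, 2022); the later is Jan 19, 2023.
The loaves are ready to slice: Jan 19, 2023 + 1 week = Jan 26, 2023.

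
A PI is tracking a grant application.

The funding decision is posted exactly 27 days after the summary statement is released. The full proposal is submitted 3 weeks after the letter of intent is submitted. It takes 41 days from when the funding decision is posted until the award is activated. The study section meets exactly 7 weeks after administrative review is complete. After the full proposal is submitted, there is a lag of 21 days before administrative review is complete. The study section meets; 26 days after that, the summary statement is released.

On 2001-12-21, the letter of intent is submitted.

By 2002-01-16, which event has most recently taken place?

The letter of intent is submitted: Dec 21, 2001.
The full proposal is submitted: Dec 21, 2001 + 3 weeks = Jan 11, 2002.
Administrative review is complete: Jan 11, 2002 + 21 days = Feb 1, 2002.
The study section meets: Feb 1, 2002 + 7 weeks = Mar 22, 2002.
The summary statement is released: Mar 22, 2002 + 26 days = Apr 17, 2002.
The funding decision is posted: Apr 17, 2002 + 27 days = May 14, 2002.
The award is activated: May 14, 2002 + 41 days = Jun 24, 2002.
Jan 16, 2002 falls between when the full proposal is submitted (Jan 11, 2002) and when administrative review is complete (Feb 1, 2002).

The full proposal is submitted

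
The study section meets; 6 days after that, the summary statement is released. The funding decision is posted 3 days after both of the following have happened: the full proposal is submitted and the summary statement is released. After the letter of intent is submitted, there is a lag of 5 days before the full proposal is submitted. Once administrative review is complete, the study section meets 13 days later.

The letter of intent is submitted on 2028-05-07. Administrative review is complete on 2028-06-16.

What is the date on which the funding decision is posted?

2028-07-08

The letter of intent is submitted: May 7, 2028.
The full proposal is submitted: May 7, 2028 + 5 days = May 12, 2028.
Administrative review is complete: Jun 16, 2028.
The study section meets: Jun 16, 2028 + 13 days = Jun 29, 2028.
The summary statement is released: Jun 29, 2028 + 6 days = Jul 5, 2028.
Both prerequisites met — the full proposal is submitted (May 12, 2028), the summary statement is released (Jul 5, 2028); the later is Jul 5, 2028.
The funding decision is posted: Jul 5, 2028 + 3 days = Jul 8, 2028.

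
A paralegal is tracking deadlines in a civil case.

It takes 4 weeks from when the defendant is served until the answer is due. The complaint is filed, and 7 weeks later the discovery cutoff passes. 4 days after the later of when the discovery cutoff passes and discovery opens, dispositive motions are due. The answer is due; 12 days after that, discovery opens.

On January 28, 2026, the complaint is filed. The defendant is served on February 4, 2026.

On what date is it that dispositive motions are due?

March 22, 2026

The complaint is filed: Jan 28, 2026.
The discovery cutoff passes: Jan 28, 2026 + 7 weeks = Mar 18, 2026.
The defendant is served: Feb 4, 2026.
The answer is due: Feb 4, 2026 + 4 weeks = Mar 4, 2026.
Discovery opens: Mar 4, 2026 + 12 days = Mar 16, 2026.
Both prerequisites met — the discovery cutoff passes (Mar 18, 2026), discovery opens (Mar 16, 2026); the later is Mar 18, 2026.
Dispositive motions are due: Mar 18, 2026 + 4 days = Mar 22, 2026.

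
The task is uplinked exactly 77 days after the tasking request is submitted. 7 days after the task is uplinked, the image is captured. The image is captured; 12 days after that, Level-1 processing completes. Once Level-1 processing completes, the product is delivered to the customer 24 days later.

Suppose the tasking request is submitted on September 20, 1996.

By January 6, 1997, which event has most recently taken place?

Level-1 processing completes

The tasking request is submitted: Sep 20, 1996.
The task is uplinked: Sep 20, 1996 + 77 days = Dec 6, 1996.
The image is captured: Dec 6, 1996 + 7 days = Dec 13, 1996.
Level-1 processing completes: Dec 13, 1996 + 12 days = Dec 25, 1996.
The product is delivered to the customer: Dec 25, 1996 + 24 days = Jan 18, 1997.
Jan 6, 1997 falls between when Level-1 processing completes (Dec 25, 1996) and when the product is delivered to the customer (Jan 18, 1997).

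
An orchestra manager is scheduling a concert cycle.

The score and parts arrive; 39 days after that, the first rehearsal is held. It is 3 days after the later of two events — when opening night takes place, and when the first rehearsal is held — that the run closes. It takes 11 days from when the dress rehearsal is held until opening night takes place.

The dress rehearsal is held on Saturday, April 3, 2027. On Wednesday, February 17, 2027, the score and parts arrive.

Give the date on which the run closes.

Saturday, April 17, 2027

The dress rehearsal is held: Apr 3, 2027.
Opening night takes place: Apr 3, 2027 + 11 days = Apr 14, 2027.
The score and parts arrive: Feb 17, 2027.
The first rehearsal is held: Feb 17, 2027 + 39 days = Mar 28, 2027.
Both prerequisites met — opening night takes place (Apr 14, 2027), the first rehearsal is held (Mar 28, 2027); the later is Apr 14, 2027.
The run closes: Apr 14, 2027 + 3 days = Apr 17, 2027.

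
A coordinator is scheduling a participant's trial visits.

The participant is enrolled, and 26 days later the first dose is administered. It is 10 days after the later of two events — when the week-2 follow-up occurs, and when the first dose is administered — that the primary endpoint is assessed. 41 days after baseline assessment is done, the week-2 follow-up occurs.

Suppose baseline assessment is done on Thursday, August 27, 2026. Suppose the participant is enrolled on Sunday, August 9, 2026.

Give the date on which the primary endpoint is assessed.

Saturday, October 17, 2026

Baseline assessment is done: Aug 27, 2026.
The week-2 follow-up occurs: Aug 27, 2026 + 41 days = Oct 7, 2026.
The participant is enrolled: Aug 9, 2026.
The first dose is administered: Aug 9, 2026 + 26 days = Sep 4, 2026.
Both prerequisites met — the week-2 follow-up occurs (Oct 7, 2026), the first dose is administered (Sep 4, 2026); the later is Oct 7, 2026.
The primary endpoint is assessed: Oct 7, 2026 + 10 days = Oct 17, 2026.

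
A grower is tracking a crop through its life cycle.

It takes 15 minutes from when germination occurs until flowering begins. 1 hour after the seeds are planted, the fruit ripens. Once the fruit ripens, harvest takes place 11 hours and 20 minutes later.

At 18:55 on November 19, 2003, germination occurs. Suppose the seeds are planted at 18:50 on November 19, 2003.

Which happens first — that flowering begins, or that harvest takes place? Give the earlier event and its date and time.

Flowering begins — 19:10 on November 19, 2003

Germination occurs: 18:55 Nov 19, 2003.
Flowering begins: 18:55 Nov 19, 2003 + 15m = 19:10 Nov 19, 2003.
The seeds are planted: 18:50 Nov 19, 2003.
The fruit ripens: 18:50 Nov 19, 2003 + 1h = 19:50 Nov 19, 2003.
Harvest takes place: 19:50 Nov 19, 2003 + 11h20m = 07:10 Nov 20, 2003.
Comparing: flowering begins at 19:10 Nov 19, 2003 vs harvest takes place at 07:10 Nov 20, 2003. Earlier: flowering begins.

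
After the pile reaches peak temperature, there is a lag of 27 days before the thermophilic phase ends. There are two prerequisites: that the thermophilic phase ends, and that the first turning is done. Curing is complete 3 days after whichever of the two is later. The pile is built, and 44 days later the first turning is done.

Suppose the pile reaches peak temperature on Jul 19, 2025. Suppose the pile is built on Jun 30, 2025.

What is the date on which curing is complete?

Aug 18, 2025

The pile reaches peak temperature: Jul 19, 2025.
The thermophilic phase ends: Jul 19, 2025 + 27 days = Aug 15, 2025.
The pile is built: Jun 30, 2025.
The first turning is done: Jun 30, 2025 + 44 days = Aug 13, 2025.
Both prerequisites met — the thermophilic phase ends (Aug 15, 2025), the first turning is done (Aug 13, 2025); the later is Aug 15, 2025.
Curing is complete: Aug 15, 2025 + 3 days = Aug 18, 2025.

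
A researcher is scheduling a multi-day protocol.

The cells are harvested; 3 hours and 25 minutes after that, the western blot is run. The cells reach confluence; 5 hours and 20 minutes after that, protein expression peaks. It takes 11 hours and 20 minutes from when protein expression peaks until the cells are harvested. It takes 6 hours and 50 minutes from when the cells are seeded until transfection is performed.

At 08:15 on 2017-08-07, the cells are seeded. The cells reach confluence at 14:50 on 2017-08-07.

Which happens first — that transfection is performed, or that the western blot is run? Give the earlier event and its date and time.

The cells are seeded: 08:15 Aug 7, 2017.
Transfection is performed: 08:15 Aug 7, 2017 + 6h50m = 15:05 Aug 7, 2017.
The cells reach confluence: 14:50 Aug 7, 2017.
Protein expression peaks: 14:50 Aug 7, 2017 + 5h20m = 20:10 Aug 7, 2017.
The cells are harvested: 20:10 Aug 7, 2017 + 11h20m = 07:30 Aug 8, 2017.
The western blot is run: 07:30 Aug 8, 2017 + 3h25m = 10:55 Aug 8, 2017.
Comparing: transfection is performed at 15:05 Aug 7, 2017 vs the western blot is run at 10:55 Aug 8, 2017. Earlier: transfection is performed.

Transfection is performed — 15:05 on 2017-08-07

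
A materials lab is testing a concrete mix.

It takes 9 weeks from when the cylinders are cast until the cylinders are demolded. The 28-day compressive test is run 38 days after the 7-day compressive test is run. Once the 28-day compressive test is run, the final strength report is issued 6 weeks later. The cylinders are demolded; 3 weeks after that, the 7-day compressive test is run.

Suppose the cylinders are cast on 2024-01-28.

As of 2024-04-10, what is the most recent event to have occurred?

The cylinders are demolded

The cylinders are cast: Jan 28, 2024.
The cylinders are demolded: Jan 28, 2024 + 9 weeks = Mar 31, 2024.
The 7-day compressive test is run: Mar 31, 2024 + 3 weeks = Apr 21, 2024.
The 28-day compressive test is run: Apr 21, 2024 + 38 days = May 29, 2024.
The final strength report is issued: May 29, 2024 + 6 weeks = Jul 10, 2024.
Apr 10, 2024 falls between when the cylinders are demolded (Mar 31, 2024) and when the 7-day compressive test is run (Apr 21, 2024).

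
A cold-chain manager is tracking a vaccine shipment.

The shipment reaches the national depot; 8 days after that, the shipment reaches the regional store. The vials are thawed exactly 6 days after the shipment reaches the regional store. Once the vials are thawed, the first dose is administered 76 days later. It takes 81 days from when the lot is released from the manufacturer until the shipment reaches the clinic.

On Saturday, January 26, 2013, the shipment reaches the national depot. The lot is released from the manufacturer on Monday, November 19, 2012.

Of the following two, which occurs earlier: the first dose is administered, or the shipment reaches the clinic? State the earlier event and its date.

The shipment reaches the national depot: Jan 26, 2013.
The shipment reaches the regional store: Jan 26, 2013 + 8 days = Feb 3, 2013.
The vials are thawed: Feb 3, 2013 + 6 days = Feb 9, 2013.
The first dose is administered: Feb 9, 2013 + 76 days = Apr 26, 2013.
The lot is released from the manufacturer: Nov 19, 2012.
The shipment reaches the clinic: Nov 19, 2012 + 81 days = Feb 8, 2013.
Comparing: the first dose is administered on Apr 26, 2013 vs the shipment reaches the clinic on Feb 8, 2013. Earlier: the shipment reaches the clinic.

The shipment reaches the clinic — Friday, February 8, 2013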